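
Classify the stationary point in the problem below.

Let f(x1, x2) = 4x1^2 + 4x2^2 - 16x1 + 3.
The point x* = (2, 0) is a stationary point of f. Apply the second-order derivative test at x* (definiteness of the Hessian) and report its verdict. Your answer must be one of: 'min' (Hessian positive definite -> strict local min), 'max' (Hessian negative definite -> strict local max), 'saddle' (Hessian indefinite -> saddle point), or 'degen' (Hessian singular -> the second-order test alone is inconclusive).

Compute the Hessian H = grad^2 f:
  H = [[8, 0], [0, 8]]
Verify stationarity: grad f(x*) = H x* + g = (0, 0).
Eigenvalues of H: 8, 8.
Both eigenvalues > 0, so H is positive definite -> x* is a strict local min.

min


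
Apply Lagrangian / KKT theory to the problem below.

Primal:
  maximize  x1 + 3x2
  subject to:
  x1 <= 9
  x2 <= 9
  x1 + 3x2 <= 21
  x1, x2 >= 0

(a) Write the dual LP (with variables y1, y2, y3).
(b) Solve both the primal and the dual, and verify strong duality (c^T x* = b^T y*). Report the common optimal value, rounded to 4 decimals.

The standard primal-dual pair for 'max c^T x s.t. A x <= b, x >= 0' is:
  Dual:  min b^T y  s.t.  A^T y >= c,  y >= 0.

So the dual LP is:
  minimize  9y1 + 9y2 + 21y3
  subject to:
    y1 + y3 >= 1
    y2 + 3y3 >= 3
    y1, y2, y3 >= 0

Solving the primal: x* = (0, 7).
  primal value c^T x* = 21.
Solving the dual: y* = (0, 0, 1).
  dual value b^T y* = 21.
Strong duality: c^T x* = b^T y*. Confirmed.

21


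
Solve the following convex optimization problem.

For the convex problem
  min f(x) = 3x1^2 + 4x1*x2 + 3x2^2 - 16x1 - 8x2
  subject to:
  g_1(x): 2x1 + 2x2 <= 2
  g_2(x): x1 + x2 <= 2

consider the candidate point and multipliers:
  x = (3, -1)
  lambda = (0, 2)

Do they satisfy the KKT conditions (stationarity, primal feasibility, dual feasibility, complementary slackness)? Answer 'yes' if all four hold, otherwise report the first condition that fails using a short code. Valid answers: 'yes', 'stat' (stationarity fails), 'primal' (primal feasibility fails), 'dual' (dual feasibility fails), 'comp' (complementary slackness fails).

Gradient of f: grad f(x) = Q x + c = (-2, -2)
Constraint values g_i(x) = a_i^T x - b_i:
  g_1((3, -1)) = 2
  g_2((3, -1)) = 0
Stationarity residual: grad f(x) + sum_i lambda_i a_i = (0, 0)
  -> stationarity OK
Primal feasibility (all g_i <= 0): FAILS
Dual feasibility (all lambda_i >= 0): OK
Complementary slackness (lambda_i * g_i(x) = 0 for all i): OK

Verdict: the first failing condition is primal_feasibility -> primal.

primal


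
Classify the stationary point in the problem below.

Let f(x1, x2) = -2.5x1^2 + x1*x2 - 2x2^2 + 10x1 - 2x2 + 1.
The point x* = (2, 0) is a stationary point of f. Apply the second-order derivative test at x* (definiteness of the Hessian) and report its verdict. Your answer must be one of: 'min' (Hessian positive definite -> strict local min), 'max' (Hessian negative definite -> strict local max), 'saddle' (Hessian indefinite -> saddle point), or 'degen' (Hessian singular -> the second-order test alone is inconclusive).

Compute the Hessian H = grad^2 f:
  H = [[-5, 1], [1, -4]]
Verify stationarity: grad f(x*) = H x* + g = (0, 0).
Eigenvalues of H: -5.618, -3.382.
Both eigenvalues < 0, so H is negative definite -> x* is a strict local max.

max


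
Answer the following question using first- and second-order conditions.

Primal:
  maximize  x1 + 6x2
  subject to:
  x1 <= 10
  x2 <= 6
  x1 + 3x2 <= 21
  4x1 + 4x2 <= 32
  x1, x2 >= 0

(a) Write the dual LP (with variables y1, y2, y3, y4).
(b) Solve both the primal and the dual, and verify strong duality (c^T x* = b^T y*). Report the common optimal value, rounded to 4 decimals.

The standard primal-dual pair for 'max c^T x s.t. A x <= b, x >= 0' is:
  Dual:  min b^T y  s.t.  A^T y >= c,  y >= 0.

So the dual LP is:
  minimize  10y1 + 6y2 + 21y3 + 32y4
  subject to:
    y1 + y3 + 4y4 >= 1
    y2 + 3y3 + 4y4 >= 6
    y1, y2, y3, y4 >= 0

Solving the primal: x* = (2, 6).
  primal value c^T x* = 38.
Solving the dual: y* = (0, 5, 0, 0.25).
  dual value b^T y* = 38.
Strong duality: c^T x* = b^T y*. Confirmed.

38


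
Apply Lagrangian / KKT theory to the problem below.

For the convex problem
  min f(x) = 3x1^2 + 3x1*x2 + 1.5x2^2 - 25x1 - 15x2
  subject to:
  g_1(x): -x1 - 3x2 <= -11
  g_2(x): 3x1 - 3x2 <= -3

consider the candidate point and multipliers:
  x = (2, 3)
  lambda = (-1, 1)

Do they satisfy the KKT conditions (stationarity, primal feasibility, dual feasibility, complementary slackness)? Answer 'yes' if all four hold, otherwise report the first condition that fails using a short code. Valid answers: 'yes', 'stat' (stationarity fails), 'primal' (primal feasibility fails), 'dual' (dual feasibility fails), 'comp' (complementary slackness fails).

Gradient of f: grad f(x) = Q x + c = (-4, 0)
Constraint values g_i(x) = a_i^T x - b_i:
  g_1((2, 3)) = 0
  g_2((2, 3)) = 0
Stationarity residual: grad f(x) + sum_i lambda_i a_i = (0, 0)
  -> stationarity OK
Primal feasibility (all g_i <= 0): OK
Dual feasibility (all lambda_i >= 0): FAILS
Complementary slackness (lambda_i * g_i(x) = 0 for all i): OK

Verdict: the first failing condition is dual_feasibility -> dual.

dual


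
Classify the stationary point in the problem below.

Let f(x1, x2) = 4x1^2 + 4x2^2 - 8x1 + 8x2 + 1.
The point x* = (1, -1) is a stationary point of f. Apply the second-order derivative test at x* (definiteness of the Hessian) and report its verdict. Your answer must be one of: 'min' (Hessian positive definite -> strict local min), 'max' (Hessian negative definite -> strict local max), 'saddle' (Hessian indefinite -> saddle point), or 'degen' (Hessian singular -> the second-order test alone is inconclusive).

Compute the Hessian H = grad^2 f:
  H = [[8, 0], [0, 8]]
Verify stationarity: grad f(x*) = H x* + g = (0, 0).
Eigenvalues of H: 8, 8.
Both eigenvalues > 0, so H is positive definite -> x* is a strict local min.

min


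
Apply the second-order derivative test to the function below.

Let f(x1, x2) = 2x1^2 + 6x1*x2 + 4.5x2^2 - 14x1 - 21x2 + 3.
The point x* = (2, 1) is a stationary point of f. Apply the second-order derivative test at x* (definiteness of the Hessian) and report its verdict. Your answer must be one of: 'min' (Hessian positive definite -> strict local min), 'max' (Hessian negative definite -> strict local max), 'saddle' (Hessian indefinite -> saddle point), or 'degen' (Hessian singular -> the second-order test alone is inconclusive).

Compute the Hessian H = grad^2 f:
  H = [[4, 6], [6, 9]]
Verify stationarity: grad f(x*) = H x* + g = (0, 0).
Eigenvalues of H: 0, 13.
H has a zero eigenvalue (singular; positive semidefinite but not definite), so H is neither positive definite, negative definite, nor indefinite. The second-order test alone is inconclusive -> degen.
(Indeed, f is constant along the null direction of H through x*, so x* is not a strict local extremum.)

degen


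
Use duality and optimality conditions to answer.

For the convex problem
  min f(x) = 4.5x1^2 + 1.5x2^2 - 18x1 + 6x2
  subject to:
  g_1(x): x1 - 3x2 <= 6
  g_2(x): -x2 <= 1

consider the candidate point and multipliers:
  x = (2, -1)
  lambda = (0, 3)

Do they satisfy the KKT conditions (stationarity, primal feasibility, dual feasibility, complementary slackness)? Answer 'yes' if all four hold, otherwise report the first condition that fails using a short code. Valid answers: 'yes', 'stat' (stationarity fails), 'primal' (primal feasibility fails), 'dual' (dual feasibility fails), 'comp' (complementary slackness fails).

Gradient of f: grad f(x) = Q x + c = (0, 3)
Constraint values g_i(x) = a_i^T x - b_i:
  g_1((2, -1)) = -1
  g_2((2, -1)) = 0
Stationarity residual: grad f(x) + sum_i lambda_i a_i = (0, 0)
  -> stationarity OK
Primal feasibility (all g_i <= 0): OK
Dual feasibility (all lambda_i >= 0): OK
Complementary slackness (lambda_i * g_i(x) = 0 for all i): OK

Verdict: yes, KKT holds.

yes


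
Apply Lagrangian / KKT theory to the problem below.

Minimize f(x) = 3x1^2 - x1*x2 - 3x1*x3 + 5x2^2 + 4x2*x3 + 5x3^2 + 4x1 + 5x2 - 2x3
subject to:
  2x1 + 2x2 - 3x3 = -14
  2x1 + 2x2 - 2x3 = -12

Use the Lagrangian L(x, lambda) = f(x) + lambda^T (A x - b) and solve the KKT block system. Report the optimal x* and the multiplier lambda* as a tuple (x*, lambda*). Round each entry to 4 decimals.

Form the Lagrangian:
  L(x, lambda) = (1/2) x^T Q x + c^T x + lambda^T (A x - b)
Stationarity (grad_x L = 0): Q x + c + A^T lambda = 0.
Primal feasibility: A x = b.

This gives the KKT block system:
  [ Q   A^T ] [ x     ]   [-c ]
  [ A    0  ] [ lambda ] = [ b ]

Solving the linear system:
  x*      = (-1.6111, -2.3889, 2)
  lambda* = (4, 0.6389)
  f(x*)   = 20.6389

x* = (-1.6111, -2.3889, 2), lambda* = (4, 0.6389)


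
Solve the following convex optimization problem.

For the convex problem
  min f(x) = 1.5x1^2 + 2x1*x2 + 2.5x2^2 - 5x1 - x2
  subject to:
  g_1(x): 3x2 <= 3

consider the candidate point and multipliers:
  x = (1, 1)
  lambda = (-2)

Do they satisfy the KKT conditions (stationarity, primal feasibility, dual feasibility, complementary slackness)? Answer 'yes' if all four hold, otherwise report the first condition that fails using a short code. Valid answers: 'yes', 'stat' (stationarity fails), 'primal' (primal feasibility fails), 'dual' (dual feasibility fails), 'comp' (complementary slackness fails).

Gradient of f: grad f(x) = Q x + c = (0, 6)
Constraint values g_i(x) = a_i^T x - b_i:
  g_1((1, 1)) = 0
Stationarity residual: grad f(x) + sum_i lambda_i a_i = (0, 0)
  -> stationarity OK
Primal feasibility (all g_i <= 0): OK
Dual feasibility (all lambda_i >= 0): FAILS
Complementary slackness (lambda_i * g_i(x) = 0 for all i): OK

Verdict: the first failing condition is dual_feasibility -> dual.

dual


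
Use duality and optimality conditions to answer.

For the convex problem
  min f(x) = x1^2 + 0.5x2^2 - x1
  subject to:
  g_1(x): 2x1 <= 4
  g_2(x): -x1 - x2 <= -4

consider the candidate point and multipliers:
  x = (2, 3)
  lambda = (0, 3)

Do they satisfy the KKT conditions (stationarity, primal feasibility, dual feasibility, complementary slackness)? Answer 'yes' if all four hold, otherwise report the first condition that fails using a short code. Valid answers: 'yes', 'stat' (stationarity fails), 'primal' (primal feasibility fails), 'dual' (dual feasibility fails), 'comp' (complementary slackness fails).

Gradient of f: grad f(x) = Q x + c = (3, 3)
Constraint values g_i(x) = a_i^T x - b_i:
  g_1((2, 3)) = 0
  g_2((2, 3)) = -1
Stationarity residual: grad f(x) + sum_i lambda_i a_i = (0, 0)
  -> stationarity OK
Primal feasibility (all g_i <= 0): OK
Dual feasibility (all lambda_i >= 0): OK
Complementary slackness (lambda_i * g_i(x) = 0 for all i): FAILS

Verdict: the first failing condition is complementary_slackness -> comp.

comp


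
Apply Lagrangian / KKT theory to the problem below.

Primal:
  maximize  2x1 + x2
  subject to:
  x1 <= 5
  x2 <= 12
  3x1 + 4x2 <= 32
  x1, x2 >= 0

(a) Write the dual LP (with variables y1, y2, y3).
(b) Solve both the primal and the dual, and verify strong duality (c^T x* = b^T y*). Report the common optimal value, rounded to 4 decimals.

The standard primal-dual pair for 'max c^T x s.t. A x <= b, x >= 0' is:
  Dual:  min b^T y  s.t.  A^T y >= c,  y >= 0.

So the dual LP is:
  minimize  5y1 + 12y2 + 32y3
  subject to:
    y1 + 3y3 >= 2
    y2 + 4y3 >= 1
    y1, y2, y3 >= 0

Solving the primal: x* = (5, 4.25).
  primal value c^T x* = 14.25.
Solving the dual: y* = (1.25, 0, 0.25).
  dual value b^T y* = 14.25.
Strong duality: c^T x* = b^T y*. Confirmed.

14.25


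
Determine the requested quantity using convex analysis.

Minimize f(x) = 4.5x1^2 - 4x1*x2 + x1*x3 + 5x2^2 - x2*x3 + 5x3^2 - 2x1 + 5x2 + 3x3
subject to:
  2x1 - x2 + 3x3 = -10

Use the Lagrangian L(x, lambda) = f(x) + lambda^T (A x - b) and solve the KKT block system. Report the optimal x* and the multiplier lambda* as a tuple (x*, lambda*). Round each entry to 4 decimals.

Form the Lagrangian:
  L(x, lambda) = (1/2) x^T Q x + c^T x + lambda^T (A x - b)
Stationarity (grad_x L = 0): Q x + c + A^T lambda = 0.
Primal feasibility: A x = b.

This gives the KKT block system:
  [ Q   A^T ] [ x     ]   [-c ]
  [ A    0  ] [ lambda ] = [ b ]

Solving the linear system:
  x*      = (-1.4737, -0.5666, -2.5398)
  lambda* = (7.7682)
  f(x*)   = 35.0885

x* = (-1.4737, -0.5666, -2.5398), lambda* = (7.7682)


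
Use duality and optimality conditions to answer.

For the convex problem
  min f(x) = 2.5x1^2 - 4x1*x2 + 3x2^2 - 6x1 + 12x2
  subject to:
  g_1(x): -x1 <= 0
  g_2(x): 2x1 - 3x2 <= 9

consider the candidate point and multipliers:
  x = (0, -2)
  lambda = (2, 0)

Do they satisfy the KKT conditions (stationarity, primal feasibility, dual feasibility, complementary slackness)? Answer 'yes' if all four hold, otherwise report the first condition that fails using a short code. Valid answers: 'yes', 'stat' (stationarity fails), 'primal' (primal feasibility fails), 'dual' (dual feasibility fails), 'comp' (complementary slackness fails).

Gradient of f: grad f(x) = Q x + c = (2, 0)
Constraint values g_i(x) = a_i^T x - b_i:
  g_1((0, -2)) = 0
  g_2((0, -2)) = -3
Stationarity residual: grad f(x) + sum_i lambda_i a_i = (0, 0)
  -> stationarity OK
Primal feasibility (all g_i <= 0): OK
Dual feasibility (all lambda_i >= 0): OK
Complementary slackness (lambda_i * g_i(x) = 0 for all i): OK

Verdict: yes, KKT holds.

yes


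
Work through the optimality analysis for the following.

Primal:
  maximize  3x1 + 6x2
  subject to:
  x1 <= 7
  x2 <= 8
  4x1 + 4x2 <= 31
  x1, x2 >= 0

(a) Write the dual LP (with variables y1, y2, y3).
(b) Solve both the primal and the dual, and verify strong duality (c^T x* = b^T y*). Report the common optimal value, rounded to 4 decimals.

The standard primal-dual pair for 'max c^T x s.t. A x <= b, x >= 0' is:
  Dual:  min b^T y  s.t.  A^T y >= c,  y >= 0.

So the dual LP is:
  minimize  7y1 + 8y2 + 31y3
  subject to:
    y1 + 4y3 >= 3
    y2 + 4y3 >= 6
    y1, y2, y3 >= 0

Solving the primal: x* = (0, 7.75).
  primal value c^T x* = 46.5.
Solving the dual: y* = (0, 0, 1.5).
  dual value b^T y* = 46.5.
Strong duality: c^T x* = b^T y*. Confirmed.

46.5


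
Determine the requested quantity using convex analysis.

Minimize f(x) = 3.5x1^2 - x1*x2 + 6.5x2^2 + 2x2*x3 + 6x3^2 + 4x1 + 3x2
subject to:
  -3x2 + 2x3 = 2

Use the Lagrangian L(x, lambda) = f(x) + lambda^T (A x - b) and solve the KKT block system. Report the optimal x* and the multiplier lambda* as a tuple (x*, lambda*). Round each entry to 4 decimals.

Form the Lagrangian:
  L(x, lambda) = (1/2) x^T Q x + c^T x + lambda^T (A x - b)
Stationarity (grad_x L = 0): Q x + c + A^T lambda = 0.
Primal feasibility: A x = b.

This gives the KKT block system:
  [ Q   A^T ] [ x     ]   [-c ]
  [ A    0  ] [ lambda ] = [ b ]

Solving the linear system:
  x*      = (-0.6449, -0.514, 0.229)
  lambda* = (-0.8598)
  f(x*)   = -1.2009

x* = (-0.6449, -0.514, 0.229), lambda* = (-0.8598)


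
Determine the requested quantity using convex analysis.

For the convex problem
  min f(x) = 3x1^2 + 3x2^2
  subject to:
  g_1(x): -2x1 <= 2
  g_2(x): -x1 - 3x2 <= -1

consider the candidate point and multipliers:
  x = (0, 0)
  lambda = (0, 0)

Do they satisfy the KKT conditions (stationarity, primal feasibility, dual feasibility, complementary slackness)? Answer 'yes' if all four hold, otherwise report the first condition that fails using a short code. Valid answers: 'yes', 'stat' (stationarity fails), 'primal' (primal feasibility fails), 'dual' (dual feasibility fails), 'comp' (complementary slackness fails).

Gradient of f: grad f(x) = Q x + c = (0, 0)
Constraint values g_i(x) = a_i^T x - b_i:
  g_1((0, 0)) = -2
  g_2((0, 0)) = 1
Stationarity residual: grad f(x) + sum_i lambda_i a_i = (0, 0)
  -> stationarity OK
Primal feasibility (all g_i <= 0): FAILS
Dual feasibility (all lambda_i >= 0): OK
Complementary slackness (lambda_i * g_i(x) = 0 for all i): OK

Verdict: the first failing condition is primal_feasibility -> primal.

primal


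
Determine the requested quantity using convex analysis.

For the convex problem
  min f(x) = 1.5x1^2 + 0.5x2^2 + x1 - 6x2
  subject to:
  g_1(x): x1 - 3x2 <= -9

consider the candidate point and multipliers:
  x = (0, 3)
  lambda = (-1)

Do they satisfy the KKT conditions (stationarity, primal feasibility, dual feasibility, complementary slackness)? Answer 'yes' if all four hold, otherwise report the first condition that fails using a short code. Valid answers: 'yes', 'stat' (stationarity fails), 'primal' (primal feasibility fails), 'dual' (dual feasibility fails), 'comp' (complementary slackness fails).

Gradient of f: grad f(x) = Q x + c = (1, -3)
Constraint values g_i(x) = a_i^T x - b_i:
  g_1((0, 3)) = 0
Stationarity residual: grad f(x) + sum_i lambda_i a_i = (0, 0)
  -> stationarity OK
Primal feasibility (all g_i <= 0): OK
Dual feasibility (all lambda_i >= 0): FAILS
Complementary slackness (lambda_i * g_i(x) = 0 for all i): OK

Verdict: the first failing condition is dual_feasibility -> dual.

dual


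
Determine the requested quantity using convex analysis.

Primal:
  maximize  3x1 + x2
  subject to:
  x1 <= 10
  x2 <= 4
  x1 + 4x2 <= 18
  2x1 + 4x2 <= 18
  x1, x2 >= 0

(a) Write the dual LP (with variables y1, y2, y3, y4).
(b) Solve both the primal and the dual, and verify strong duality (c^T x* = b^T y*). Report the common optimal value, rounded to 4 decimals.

The standard primal-dual pair for 'max c^T x s.t. A x <= b, x >= 0' is:
  Dual:  min b^T y  s.t.  A^T y >= c,  y >= 0.

So the dual LP is:
  minimize  10y1 + 4y2 + 18y3 + 18y4
  subject to:
    y1 + y3 + 2y4 >= 3
    y2 + 4y3 + 4y4 >= 1
    y1, y2, y3, y4 >= 0

Solving the primal: x* = (9, 0).
  primal value c^T x* = 27.
Solving the dual: y* = (0, 0, 0, 1.5).
  dual value b^T y* = 27.
Strong duality: c^T x* = b^T y*. Confirmed.

27


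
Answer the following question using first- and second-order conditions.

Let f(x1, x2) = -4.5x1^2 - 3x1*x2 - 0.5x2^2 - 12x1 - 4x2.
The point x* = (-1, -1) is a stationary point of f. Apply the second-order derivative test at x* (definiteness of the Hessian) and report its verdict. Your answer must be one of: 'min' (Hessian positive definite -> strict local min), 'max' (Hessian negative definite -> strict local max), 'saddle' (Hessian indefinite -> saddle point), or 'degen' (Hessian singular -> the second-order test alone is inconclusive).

Compute the Hessian H = grad^2 f:
  H = [[-9, -3], [-3, -1]]
Verify stationarity: grad f(x*) = H x* + g = (0, 0).
Eigenvalues of H: -10, 0.
H has a zero eigenvalue (singular; negative semidefinite but not definite), so H is neither positive definite, negative definite, nor indefinite. The second-order test alone is inconclusive -> degen.
(Indeed, f is constant along the null direction of H through x*, so x* is not a strict local extremum.)

degen


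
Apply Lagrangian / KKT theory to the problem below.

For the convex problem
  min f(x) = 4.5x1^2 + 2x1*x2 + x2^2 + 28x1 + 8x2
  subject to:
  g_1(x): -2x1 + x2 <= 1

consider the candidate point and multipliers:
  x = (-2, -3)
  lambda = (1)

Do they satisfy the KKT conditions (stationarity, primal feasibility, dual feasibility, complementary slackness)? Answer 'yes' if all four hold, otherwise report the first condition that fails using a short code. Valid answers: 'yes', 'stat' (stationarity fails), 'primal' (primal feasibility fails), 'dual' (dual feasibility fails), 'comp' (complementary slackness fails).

Gradient of f: grad f(x) = Q x + c = (4, -2)
Constraint values g_i(x) = a_i^T x - b_i:
  g_1((-2, -3)) = 0
Stationarity residual: grad f(x) + sum_i lambda_i a_i = (2, -1)
  -> stationarity FAILS
Primal feasibility (all g_i <= 0): OK
Dual feasibility (all lambda_i >= 0): OK
Complementary slackness (lambda_i * g_i(x) = 0 for all i): OK

Verdict: the first failing condition is stationarity -> stat.

stat


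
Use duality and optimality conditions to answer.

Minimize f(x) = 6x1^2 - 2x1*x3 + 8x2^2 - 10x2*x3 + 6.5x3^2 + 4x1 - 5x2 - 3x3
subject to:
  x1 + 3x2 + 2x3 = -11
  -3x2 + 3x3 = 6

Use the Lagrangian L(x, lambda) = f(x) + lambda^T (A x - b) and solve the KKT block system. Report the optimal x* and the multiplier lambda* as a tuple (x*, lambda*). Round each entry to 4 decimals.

Form the Lagrangian:
  L(x, lambda) = (1/2) x^T Q x + c^T x + lambda^T (A x - b)
Stationarity (grad_x L = 0): Q x + c + A^T lambda = 0.
Primal feasibility: A x = b.

This gives the KKT block system:
  [ Q   A^T ] [ x     ]   [-c ]
  [ A    0  ] [ lambda ] = [ b ]

Solving the linear system:
  x*      = (-0.8967, -2.8207, -0.8207)
  lambda* = (5.1185, -8.8561)
  f(x*)   = 61.2097

x* = (-0.8967, -2.8207, -0.8207), lambda* = (5.1185, -8.8561)


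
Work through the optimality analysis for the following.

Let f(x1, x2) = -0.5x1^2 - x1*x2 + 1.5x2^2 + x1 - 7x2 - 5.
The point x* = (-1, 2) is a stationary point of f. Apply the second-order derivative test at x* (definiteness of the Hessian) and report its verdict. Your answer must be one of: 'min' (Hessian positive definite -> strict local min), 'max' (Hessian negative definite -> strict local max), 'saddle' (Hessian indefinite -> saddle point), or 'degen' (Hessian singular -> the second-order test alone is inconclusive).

Compute the Hessian H = grad^2 f:
  H = [[-1, -1], [-1, 3]]
Verify stationarity: grad f(x*) = H x* + g = (0, 0).
Eigenvalues of H: -1.2361, 3.2361.
Eigenvalues have mixed signs, so H is indefinite -> x* is a saddle point.

saddle


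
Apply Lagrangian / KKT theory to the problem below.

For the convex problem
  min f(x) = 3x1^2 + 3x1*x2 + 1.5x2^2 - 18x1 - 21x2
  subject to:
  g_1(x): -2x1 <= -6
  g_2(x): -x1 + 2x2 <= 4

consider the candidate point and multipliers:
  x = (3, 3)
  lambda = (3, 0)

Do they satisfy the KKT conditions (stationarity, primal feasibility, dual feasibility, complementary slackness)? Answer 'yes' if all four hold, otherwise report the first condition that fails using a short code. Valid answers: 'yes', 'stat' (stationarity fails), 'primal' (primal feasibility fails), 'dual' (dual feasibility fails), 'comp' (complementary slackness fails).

Gradient of f: grad f(x) = Q x + c = (9, -3)
Constraint values g_i(x) = a_i^T x - b_i:
  g_1((3, 3)) = 0
  g_2((3, 3)) = -1
Stationarity residual: grad f(x) + sum_i lambda_i a_i = (3, -3)
  -> stationarity FAILS
Primal feasibility (all g_i <= 0): OK
Dual feasibility (all lambda_i >= 0): OK
Complementary slackness (lambda_i * g_i(x) = 0 for all i): OK

Verdict: the first failing condition is stationarity -> stat.

stat


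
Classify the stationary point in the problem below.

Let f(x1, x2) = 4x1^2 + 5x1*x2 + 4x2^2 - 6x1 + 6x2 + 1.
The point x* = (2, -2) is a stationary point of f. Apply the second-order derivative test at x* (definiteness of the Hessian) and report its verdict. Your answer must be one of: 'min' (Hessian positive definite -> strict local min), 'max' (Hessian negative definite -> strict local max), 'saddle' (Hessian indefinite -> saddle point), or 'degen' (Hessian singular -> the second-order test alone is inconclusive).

Compute the Hessian H = grad^2 f:
  H = [[8, 5], [5, 8]]
Verify stationarity: grad f(x*) = H x* + g = (0, 0).
Eigenvalues of H: 3, 13.
Both eigenvalues > 0, so H is positive definite -> x* is a strict local min.

min


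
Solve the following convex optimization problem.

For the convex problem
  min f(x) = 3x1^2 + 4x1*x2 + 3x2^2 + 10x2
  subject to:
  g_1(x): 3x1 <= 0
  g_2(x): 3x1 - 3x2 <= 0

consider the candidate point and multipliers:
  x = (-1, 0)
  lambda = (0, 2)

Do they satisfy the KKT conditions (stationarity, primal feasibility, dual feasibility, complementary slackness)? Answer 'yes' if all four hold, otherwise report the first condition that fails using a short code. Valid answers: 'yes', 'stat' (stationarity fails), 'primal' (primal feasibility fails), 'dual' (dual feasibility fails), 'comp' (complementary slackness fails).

Gradient of f: grad f(x) = Q x + c = (-6, 6)
Constraint values g_i(x) = a_i^T x - b_i:
  g_1((-1, 0)) = -3
  g_2((-1, 0)) = -3
Stationarity residual: grad f(x) + sum_i lambda_i a_i = (0, 0)
  -> stationarity OK
Primal feasibility (all g_i <= 0): OK
Dual feasibility (all lambda_i >= 0): OK
Complementary slackness (lambda_i * g_i(x) = 0 for all i): FAILS

Verdict: the first failing condition is complementary_slackness -> comp.

comp


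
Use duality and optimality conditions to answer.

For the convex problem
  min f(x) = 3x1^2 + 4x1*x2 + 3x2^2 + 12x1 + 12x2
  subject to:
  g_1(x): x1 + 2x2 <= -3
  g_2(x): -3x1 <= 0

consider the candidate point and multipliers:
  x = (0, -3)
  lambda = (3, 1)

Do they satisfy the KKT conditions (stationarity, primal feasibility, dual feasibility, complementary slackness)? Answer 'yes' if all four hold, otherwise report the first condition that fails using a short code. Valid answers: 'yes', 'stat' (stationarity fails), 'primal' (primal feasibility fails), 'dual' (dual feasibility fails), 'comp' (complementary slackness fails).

Gradient of f: grad f(x) = Q x + c = (0, -6)
Constraint values g_i(x) = a_i^T x - b_i:
  g_1((0, -3)) = -3
  g_2((0, -3)) = 0
Stationarity residual: grad f(x) + sum_i lambda_i a_i = (0, 0)
  -> stationarity OK
Primal feasibility (all g_i <= 0): OK
Dual feasibility (all lambda_i >= 0): OK
Complementary slackness (lambda_i * g_i(x) = 0 for all i): FAILS

Verdict: the first failing condition is complementary_slackness -> comp.

comp


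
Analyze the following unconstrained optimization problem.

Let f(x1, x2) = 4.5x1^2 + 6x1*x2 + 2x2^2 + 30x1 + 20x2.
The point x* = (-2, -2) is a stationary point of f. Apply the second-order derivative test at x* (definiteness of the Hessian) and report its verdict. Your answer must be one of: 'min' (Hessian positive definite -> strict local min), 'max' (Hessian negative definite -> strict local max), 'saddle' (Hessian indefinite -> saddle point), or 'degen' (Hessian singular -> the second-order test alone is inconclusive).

Compute the Hessian H = grad^2 f:
  H = [[9, 6], [6, 4]]
Verify stationarity: grad f(x*) = H x* + g = (0, 0).
Eigenvalues of H: 0, 13.
H has a zero eigenvalue (singular; positive semidefinite but not definite), so H is neither positive definite, negative definite, nor indefinite. The second-order test alone is inconclusive -> degen.
(Indeed, f is constant along the null direction of H through x*, so x* is not a strict local extremum.)

degen


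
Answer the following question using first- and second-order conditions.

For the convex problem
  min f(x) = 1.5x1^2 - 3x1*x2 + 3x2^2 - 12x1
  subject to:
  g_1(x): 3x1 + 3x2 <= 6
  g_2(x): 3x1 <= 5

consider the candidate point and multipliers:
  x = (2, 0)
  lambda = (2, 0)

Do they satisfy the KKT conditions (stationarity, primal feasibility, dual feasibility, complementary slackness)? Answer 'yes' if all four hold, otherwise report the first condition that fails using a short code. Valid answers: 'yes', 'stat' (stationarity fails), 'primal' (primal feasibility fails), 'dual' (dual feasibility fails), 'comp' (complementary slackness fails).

Gradient of f: grad f(x) = Q x + c = (-6, -6)
Constraint values g_i(x) = a_i^T x - b_i:
  g_1((2, 0)) = 0
  g_2((2, 0)) = 1
Stationarity residual: grad f(x) + sum_i lambda_i a_i = (0, 0)
  -> stationarity OK
Primal feasibility (all g_i <= 0): FAILS
Dual feasibility (all lambda_i >= 0): OK
Complementary slackness (lambda_i * g_i(x) = 0 for all i): OK

Verdict: the first failing condition is primal_feasibility -> primal.

primal


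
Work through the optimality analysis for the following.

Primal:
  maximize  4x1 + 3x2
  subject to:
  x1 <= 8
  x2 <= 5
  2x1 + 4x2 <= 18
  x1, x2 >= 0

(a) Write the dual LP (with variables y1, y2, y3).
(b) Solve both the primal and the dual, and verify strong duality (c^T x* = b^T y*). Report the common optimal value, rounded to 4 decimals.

The standard primal-dual pair for 'max c^T x s.t. A x <= b, x >= 0' is:
  Dual:  min b^T y  s.t.  A^T y >= c,  y >= 0.

So the dual LP is:
  minimize  8y1 + 5y2 + 18y3
  subject to:
    y1 + 2y3 >= 4
    y2 + 4y3 >= 3
    y1, y2, y3 >= 0

Solving the primal: x* = (8, 0.5).
  primal value c^T x* = 33.5.
Solving the dual: y* = (2.5, 0, 0.75).
  dual value b^T y* = 33.5.
Strong duality: c^T x* = b^T y*. Confirmed.

33.5


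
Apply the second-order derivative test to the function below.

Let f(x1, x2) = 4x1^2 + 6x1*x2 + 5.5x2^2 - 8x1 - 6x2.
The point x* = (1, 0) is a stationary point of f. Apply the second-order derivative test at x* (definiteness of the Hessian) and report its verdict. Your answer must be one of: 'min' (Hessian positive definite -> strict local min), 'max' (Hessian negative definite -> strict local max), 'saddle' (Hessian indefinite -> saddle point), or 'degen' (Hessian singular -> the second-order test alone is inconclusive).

Compute the Hessian H = grad^2 f:
  H = [[8, 6], [6, 11]]
Verify stationarity: grad f(x*) = H x* + g = (0, 0).
Eigenvalues of H: 3.3153, 15.6847.
Both eigenvalues > 0, so H is positive definite -> x* is a strict local min.

min


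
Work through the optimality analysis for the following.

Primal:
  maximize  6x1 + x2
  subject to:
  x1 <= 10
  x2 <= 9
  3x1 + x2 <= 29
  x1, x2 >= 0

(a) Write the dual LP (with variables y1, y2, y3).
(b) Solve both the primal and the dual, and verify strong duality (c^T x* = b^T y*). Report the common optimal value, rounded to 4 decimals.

The standard primal-dual pair for 'max c^T x s.t. A x <= b, x >= 0' is:
  Dual:  min b^T y  s.t.  A^T y >= c,  y >= 0.

So the dual LP is:
  minimize  10y1 + 9y2 + 29y3
  subject to:
    y1 + 3y3 >= 6
    y2 + y3 >= 1
    y1, y2, y3 >= 0

Solving the primal: x* = (9.6667, 0).
  primal value c^T x* = 58.
Solving the dual: y* = (0, 0, 2).
  dual value b^T y* = 58.
Strong duality: c^T x* = b^T y*. Confirmed.

58


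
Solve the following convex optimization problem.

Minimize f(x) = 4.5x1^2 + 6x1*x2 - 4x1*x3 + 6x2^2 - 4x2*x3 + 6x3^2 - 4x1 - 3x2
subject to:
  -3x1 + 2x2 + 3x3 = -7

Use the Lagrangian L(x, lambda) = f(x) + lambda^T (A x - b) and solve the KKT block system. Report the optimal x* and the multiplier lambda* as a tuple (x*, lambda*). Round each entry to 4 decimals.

Form the Lagrangian:
  L(x, lambda) = (1/2) x^T Q x + c^T x + lambda^T (A x - b)
Stationarity (grad_x L = 0): Q x + c + A^T lambda = 0.
Primal feasibility: A x = b.

This gives the KKT block system:
  [ Q   A^T ] [ x     ]   [-c ]
  [ A    0  ] [ lambda ] = [ b ]

Solving the linear system:
  x*      = (1.518, -0.8797, -0.2288)
  lambda* = (1.7665)
  f(x*)   = 4.4661

x* = (1.518, -0.8797, -0.2288), lambda* = (1.7665)


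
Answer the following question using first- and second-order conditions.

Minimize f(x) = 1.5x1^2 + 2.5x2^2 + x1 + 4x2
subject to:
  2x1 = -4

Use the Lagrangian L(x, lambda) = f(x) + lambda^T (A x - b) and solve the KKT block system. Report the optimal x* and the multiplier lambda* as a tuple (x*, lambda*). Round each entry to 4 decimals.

Form the Lagrangian:
  L(x, lambda) = (1/2) x^T Q x + c^T x + lambda^T (A x - b)
Stationarity (grad_x L = 0): Q x + c + A^T lambda = 0.
Primal feasibility: A x = b.

This gives the KKT block system:
  [ Q   A^T ] [ x     ]   [-c ]
  [ A    0  ] [ lambda ] = [ b ]

Solving the linear system:
  x*      = (-2, -0.8)
  lambda* = (2.5)
  f(x*)   = 2.4

x* = (-2, -0.8), lambda* = (2.5)


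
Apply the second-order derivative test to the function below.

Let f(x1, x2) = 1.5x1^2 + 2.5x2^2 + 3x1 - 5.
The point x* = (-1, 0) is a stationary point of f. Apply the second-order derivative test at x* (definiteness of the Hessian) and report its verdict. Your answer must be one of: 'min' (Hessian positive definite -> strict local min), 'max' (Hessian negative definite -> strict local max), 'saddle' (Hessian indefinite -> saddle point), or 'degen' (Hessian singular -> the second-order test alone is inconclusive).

Compute the Hessian H = grad^2 f:
  H = [[3, 0], [0, 5]]
Verify stationarity: grad f(x*) = H x* + g = (0, 0).
Eigenvalues of H: 3, 5.
Both eigenvalues > 0, so H is positive definite -> x* is a strict local min.

min


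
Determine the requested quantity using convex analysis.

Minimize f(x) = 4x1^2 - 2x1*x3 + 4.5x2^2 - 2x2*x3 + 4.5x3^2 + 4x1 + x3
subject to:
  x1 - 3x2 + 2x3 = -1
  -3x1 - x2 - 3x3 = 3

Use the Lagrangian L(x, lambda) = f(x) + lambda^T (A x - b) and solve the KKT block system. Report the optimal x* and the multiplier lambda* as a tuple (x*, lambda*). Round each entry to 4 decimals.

Form the Lagrangian:
  L(x, lambda) = (1/2) x^T Q x + c^T x + lambda^T (A x - b)
Stationarity (grad_x L = 0): Q x + c + A^T lambda = 0.
Primal feasibility: A x = b.

This gives the KKT block system:
  [ Q   A^T ] [ x     ]   [-c ]
  [ A    0  ] [ lambda ] = [ b ]

Solving the linear system:
  x*      = (-0.6413, -0.0978, -0.3261)
  lambda* = (-0.0207, -0.1662)
  f(x*)   = -1.2067

x* = (-0.6413, -0.0978, -0.3261), lambda* = (-0.0207, -0.1662)


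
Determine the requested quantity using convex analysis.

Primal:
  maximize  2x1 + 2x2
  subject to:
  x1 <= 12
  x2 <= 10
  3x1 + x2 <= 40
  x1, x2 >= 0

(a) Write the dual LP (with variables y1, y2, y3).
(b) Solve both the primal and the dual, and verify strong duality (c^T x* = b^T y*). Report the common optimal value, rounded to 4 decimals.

The standard primal-dual pair for 'max c^T x s.t. A x <= b, x >= 0' is:
  Dual:  min b^T y  s.t.  A^T y >= c,  y >= 0.

So the dual LP is:
  minimize  12y1 + 10y2 + 40y3
  subject to:
    y1 + 3y3 >= 2
    y2 + y3 >= 2
    y1, y2, y3 >= 0

Solving the primal: x* = (10, 10).
  primal value c^T x* = 40.
Solving the dual: y* = (0, 1.3333, 0.6667).
  dual value b^T y* = 40.
Strong duality: c^T x* = b^T y*. Confirmed.

40


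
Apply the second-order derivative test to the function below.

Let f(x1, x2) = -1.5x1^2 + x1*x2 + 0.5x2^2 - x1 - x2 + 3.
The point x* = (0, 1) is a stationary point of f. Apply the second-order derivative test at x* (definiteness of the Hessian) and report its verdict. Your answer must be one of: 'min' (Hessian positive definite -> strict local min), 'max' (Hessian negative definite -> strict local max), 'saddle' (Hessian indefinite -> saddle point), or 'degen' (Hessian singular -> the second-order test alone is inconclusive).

Compute the Hessian H = grad^2 f:
  H = [[-3, 1], [1, 1]]
Verify stationarity: grad f(x*) = H x* + g = (0, 0).
Eigenvalues of H: -3.2361, 1.2361.
Eigenvalues have mixed signs, so H is indefinite -> x* is a saddle point.

saddle


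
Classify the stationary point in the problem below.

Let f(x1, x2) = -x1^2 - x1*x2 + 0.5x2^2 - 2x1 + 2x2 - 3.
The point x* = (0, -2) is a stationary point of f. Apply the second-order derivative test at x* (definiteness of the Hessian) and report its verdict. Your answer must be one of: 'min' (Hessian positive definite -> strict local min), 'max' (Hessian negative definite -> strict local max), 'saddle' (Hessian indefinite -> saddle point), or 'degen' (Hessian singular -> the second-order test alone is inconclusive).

Compute the Hessian H = grad^2 f:
  H = [[-2, -1], [-1, 1]]
Verify stationarity: grad f(x*) = H x* + g = (0, 0).
Eigenvalues of H: -2.3028, 1.3028.
Eigenvalues have mixed signs, so H is indefinite -> x* is a saddle point.

saddle


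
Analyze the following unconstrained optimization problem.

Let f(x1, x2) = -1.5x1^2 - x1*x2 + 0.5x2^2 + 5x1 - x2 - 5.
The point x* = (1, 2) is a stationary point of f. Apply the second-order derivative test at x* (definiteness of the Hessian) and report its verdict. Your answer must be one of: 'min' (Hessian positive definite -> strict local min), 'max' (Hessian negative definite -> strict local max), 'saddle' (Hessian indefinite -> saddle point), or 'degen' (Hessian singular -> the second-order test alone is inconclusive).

Compute the Hessian H = grad^2 f:
  H = [[-3, -1], [-1, 1]]
Verify stationarity: grad f(x*) = H x* + g = (0, 0).
Eigenvalues of H: -3.2361, 1.2361.
Eigenvalues have mixed signs, so H is indefinite -> x* is a saddle point.

saddle


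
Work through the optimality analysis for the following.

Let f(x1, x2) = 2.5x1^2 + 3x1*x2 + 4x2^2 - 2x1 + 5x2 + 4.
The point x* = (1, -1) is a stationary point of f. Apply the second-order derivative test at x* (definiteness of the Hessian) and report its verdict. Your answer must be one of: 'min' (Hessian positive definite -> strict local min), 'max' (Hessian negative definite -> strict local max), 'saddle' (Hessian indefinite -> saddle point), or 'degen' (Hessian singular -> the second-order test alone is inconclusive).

Compute the Hessian H = grad^2 f:
  H = [[5, 3], [3, 8]]
Verify stationarity: grad f(x*) = H x* + g = (0, 0).
Eigenvalues of H: 3.1459, 9.8541.
Both eigenvalues > 0, so H is positive definite -> x* is a strict local min.

min


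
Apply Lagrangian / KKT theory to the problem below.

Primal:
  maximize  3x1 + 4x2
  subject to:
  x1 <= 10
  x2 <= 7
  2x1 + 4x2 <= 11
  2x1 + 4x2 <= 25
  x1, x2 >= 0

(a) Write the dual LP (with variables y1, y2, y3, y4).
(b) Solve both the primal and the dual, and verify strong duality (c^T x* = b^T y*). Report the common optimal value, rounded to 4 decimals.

The standard primal-dual pair for 'max c^T x s.t. A x <= b, x >= 0' is:
  Dual:  min b^T y  s.t.  A^T y >= c,  y >= 0.

So the dual LP is:
  minimize  10y1 + 7y2 + 11y3 + 25y4
  subject to:
    y1 + 2y3 + 2y4 >= 3
    y2 + 4y3 + 4y4 >= 4
    y1, y2, y3, y4 >= 0

Solving the primal: x* = (5.5, 0).
  primal value c^T x* = 16.5.
Solving the dual: y* = (0, 0, 1.5, 0).
  dual value b^T y* = 16.5.
Strong duality: c^T x* = b^T y*. Confirmed.

16.5


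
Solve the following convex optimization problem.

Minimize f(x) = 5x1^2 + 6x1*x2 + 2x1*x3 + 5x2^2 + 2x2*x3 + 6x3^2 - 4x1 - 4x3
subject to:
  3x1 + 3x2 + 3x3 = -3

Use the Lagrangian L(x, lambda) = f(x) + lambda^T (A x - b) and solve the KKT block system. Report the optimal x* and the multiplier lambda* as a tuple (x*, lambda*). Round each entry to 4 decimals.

Form the Lagrangian:
  L(x, lambda) = (1/2) x^T Q x + c^T x + lambda^T (A x - b)
Stationarity (grad_x L = 0): Q x + c + A^T lambda = 0.
Primal feasibility: A x = b.

This gives the KKT block system:
  [ Q   A^T ] [ x     ]   [-c ]
  [ A    0  ] [ lambda ] = [ b ]

Solving the linear system:
  x*      = (0.125, -0.875, -0.25)
  lambda* = (2.8333)
  f(x*)   = 4.5

x* = (0.125, -0.875, -0.25), lambda* = (2.8333)


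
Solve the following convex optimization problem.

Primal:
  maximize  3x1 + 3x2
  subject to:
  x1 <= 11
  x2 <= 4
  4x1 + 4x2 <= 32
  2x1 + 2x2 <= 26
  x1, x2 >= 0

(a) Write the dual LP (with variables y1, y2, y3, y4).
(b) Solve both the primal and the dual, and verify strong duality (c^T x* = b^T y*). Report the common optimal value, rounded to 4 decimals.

The standard primal-dual pair for 'max c^T x s.t. A x <= b, x >= 0' is:
  Dual:  min b^T y  s.t.  A^T y >= c,  y >= 0.

So the dual LP is:
  minimize  11y1 + 4y2 + 32y3 + 26y4
  subject to:
    y1 + 4y3 + 2y4 >= 3
    y2 + 4y3 + 2y4 >= 3
    y1, y2, y3, y4 >= 0

Solving the primal: x* = (8, 0).
  primal value c^T x* = 24.
Solving the dual: y* = (0, 0, 0.75, 0).
  dual value b^T y* = 24.
Strong duality: c^T x* = b^T y*. Confirmed.

24


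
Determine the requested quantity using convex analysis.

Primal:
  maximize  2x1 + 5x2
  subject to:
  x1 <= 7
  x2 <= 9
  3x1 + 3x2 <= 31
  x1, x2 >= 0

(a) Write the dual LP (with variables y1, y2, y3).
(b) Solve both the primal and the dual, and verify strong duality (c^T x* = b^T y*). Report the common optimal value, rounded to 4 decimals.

The standard primal-dual pair for 'max c^T x s.t. A x <= b, x >= 0' is:
  Dual:  min b^T y  s.t.  A^T y >= c,  y >= 0.

So the dual LP is:
  minimize  7y1 + 9y2 + 31y3
  subject to:
    y1 + 3y3 >= 2
    y2 + 3y3 >= 5
    y1, y2, y3 >= 0

Solving the primal: x* = (1.3333, 9).
  primal value c^T x* = 47.6667.
Solving the dual: y* = (0, 3, 0.6667).
  dual value b^T y* = 47.6667.
Strong duality: c^T x* = b^T y*. Confirmed.

47.6667


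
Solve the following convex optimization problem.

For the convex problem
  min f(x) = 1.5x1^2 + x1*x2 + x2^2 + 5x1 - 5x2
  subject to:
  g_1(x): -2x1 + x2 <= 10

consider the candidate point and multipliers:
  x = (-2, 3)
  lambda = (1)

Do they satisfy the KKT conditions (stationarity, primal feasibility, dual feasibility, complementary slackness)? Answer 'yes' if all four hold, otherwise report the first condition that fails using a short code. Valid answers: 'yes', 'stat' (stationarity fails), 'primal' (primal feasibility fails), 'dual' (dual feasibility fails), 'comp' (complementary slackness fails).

Gradient of f: grad f(x) = Q x + c = (2, -1)
Constraint values g_i(x) = a_i^T x - b_i:
  g_1((-2, 3)) = -3
Stationarity residual: grad f(x) + sum_i lambda_i a_i = (0, 0)
  -> stationarity OK
Primal feasibility (all g_i <= 0): OK
Dual feasibility (all lambda_i >= 0): OK
Complementary slackness (lambda_i * g_i(x) = 0 for all i): FAILS

Verdict: the first failing condition is complementary_slackness -> comp.

comp
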